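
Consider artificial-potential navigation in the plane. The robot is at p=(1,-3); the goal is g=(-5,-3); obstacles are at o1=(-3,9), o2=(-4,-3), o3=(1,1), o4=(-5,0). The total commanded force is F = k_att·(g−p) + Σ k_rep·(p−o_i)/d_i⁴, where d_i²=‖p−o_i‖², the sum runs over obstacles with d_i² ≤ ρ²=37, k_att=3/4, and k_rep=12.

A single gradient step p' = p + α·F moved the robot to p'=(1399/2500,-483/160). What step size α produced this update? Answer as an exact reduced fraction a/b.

α = 1/10

F_att = 3/4·(g−p) = 3/4·(-6,0) = (-4.5000,0.0000)
o1: d²=160 > ρ²=37 → inactive
o2: d²=25 ≤ ρ²=37; F_rep = 12·(5,0)/25² = (0.0960,0.0000)
o3: d²=16 ≤ ρ²=37; F_rep = 12·(0,-4)/16² = (0.0000,-0.1875)
o4: d²=45 > ρ²=37 → inactive
F = F_att + ΣF_rep = (-4.4040,-0.1875)
Δp = p'−p = (-0.4404,-0.0187); α = Δx/Fx = (-1101/2500) / (-1101/250) = 1/10
check: Δy/Fy = (-3/160) / (-3/16) = 1/10 ✓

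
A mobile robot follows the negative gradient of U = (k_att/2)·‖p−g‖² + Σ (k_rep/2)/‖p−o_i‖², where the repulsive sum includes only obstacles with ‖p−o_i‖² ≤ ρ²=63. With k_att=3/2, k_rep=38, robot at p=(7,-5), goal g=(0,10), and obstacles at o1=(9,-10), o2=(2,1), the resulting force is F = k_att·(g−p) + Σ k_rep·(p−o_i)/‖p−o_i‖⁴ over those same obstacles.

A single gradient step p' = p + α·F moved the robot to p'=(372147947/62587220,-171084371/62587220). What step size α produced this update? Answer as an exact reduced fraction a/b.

F_att = 3/2·(g−p) = 3/2·(-7,15) = (-10.5000,22.5000)
o1: d²=29 ≤ ρ²=63; F_rep = 38·(-2,5)/29² = (-0.0904,0.2259)
o2: d²=61 ≤ ρ²=63; F_rep = 38·(5,-6)/61² = (0.0511,-0.0613)
F = F_att + ΣF_rep = (-10.5393,22.6646)
Δp = p'−p = (-1.0539,2.2665); α = Δx/Fx = (-65962593/62587220) / (-65962593/6258722) = 1/10
check: Δy/Fy = (141851729/62587220) / (141851729/6258722) = 1/10 ✓

α = 1/10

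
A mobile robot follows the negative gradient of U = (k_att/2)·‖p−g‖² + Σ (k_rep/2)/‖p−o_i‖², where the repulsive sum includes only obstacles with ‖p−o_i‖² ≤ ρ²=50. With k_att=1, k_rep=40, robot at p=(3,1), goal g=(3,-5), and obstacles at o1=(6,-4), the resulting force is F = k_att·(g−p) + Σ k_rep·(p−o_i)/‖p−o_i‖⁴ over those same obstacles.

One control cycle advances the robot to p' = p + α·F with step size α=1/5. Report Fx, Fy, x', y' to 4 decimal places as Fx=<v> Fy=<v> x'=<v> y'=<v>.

F_att = 1·(g−p) = 1·(0,-6) = (0.0000,-6.0000)
o1: d²=34 ≤ ρ²=50; F_rep = 40·(-3,5)/34² = (-0.1038,0.1730)
F = F_att + ΣF_rep = (-0.1038,-5.8270)
p' = p + 1/5·F = (2.9792,-0.1654)

Fx=-0.1038 Fy=-5.8270 x'=2.9792 y'=-0.1654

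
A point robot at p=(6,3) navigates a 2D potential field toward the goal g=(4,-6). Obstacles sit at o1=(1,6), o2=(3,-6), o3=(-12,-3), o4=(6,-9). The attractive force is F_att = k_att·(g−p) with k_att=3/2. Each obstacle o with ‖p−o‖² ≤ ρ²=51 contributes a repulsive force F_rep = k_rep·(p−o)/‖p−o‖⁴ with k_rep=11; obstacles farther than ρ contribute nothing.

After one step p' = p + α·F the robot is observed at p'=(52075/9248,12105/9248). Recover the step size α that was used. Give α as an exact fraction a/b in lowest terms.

α = 1/8

F_att = 3/2·(g−p) = 3/2·(-2,-9) = (-3.0000,-13.5000)
o1: d²=34 ≤ ρ²=51; F_rep = 11·(5,-3)/34² = (0.0476,-0.0285)
o2: d²=90 > ρ²=51 → inactive
o3: d²=360 > ρ²=51 → inactive
o4: d²=144 > ρ²=51 → inactive
F = F_att + ΣF_rep = (-2.9524,-13.5285)
Δp = p'−p = (-0.3691,-1.6911); α = Δx/Fx = (-3413/9248) / (-3413/1156) = 1/8
check: Δy/Fy = (-15639/9248) / (-15639/1156) = 1/8 ✓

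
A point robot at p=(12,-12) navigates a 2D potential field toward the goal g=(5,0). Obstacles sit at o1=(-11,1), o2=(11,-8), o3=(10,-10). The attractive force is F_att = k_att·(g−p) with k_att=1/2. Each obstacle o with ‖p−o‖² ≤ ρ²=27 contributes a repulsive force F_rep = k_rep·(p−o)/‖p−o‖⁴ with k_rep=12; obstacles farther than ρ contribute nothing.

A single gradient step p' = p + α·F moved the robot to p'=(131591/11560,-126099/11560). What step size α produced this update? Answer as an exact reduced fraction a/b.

α = 1/5

F_att = 1/2·(g−p) = 1/2·(-7,12) = (-3.5000,6.0000)
o1: d²=698 > ρ²=27 → inactive
o2: d²=17 ≤ ρ²=27; F_rep = 12·(1,-4)/17² = (0.0415,-0.1661)
o3: d²=8 ≤ ρ²=27; F_rep = 12·(2,-2)/8² = (0.3750,-0.3750)
F = F_att + ΣF_rep = (-3.0835,5.4589)
Δp = p'−p = (-0.6167,1.0918); α = Δx/Fx = (-7129/11560) / (-7129/2312) = 1/5
check: Δy/Fy = (12621/11560) / (12621/2312) = 1/5 ✓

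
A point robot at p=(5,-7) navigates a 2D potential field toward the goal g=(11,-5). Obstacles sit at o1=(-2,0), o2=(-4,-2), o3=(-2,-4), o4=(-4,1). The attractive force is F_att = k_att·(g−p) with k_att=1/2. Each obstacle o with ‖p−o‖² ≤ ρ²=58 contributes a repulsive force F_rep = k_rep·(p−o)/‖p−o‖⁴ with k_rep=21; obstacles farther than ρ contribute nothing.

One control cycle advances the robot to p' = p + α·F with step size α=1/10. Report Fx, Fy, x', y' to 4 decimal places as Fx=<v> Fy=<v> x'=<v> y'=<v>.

F_att = 1/2·(g−p) = 1/2·(6,2) = (3.0000,1.0000)
o1: d²=98 > ρ²=58 → inactive
o2: d²=106 > ρ²=58 → inactive
o3: d²=58 ≤ ρ²=58; F_rep = 21·(7,-3)/58² = (0.0437,-0.0187)
o4: d²=145 > ρ²=58 → inactive
F = F_att + ΣF_rep = (3.0437,0.9813)
p' = p + 1/10·F = (5.3044,-6.9019)

Fx=3.0437 Fy=0.9813 x'=5.3044 y'=-6.9019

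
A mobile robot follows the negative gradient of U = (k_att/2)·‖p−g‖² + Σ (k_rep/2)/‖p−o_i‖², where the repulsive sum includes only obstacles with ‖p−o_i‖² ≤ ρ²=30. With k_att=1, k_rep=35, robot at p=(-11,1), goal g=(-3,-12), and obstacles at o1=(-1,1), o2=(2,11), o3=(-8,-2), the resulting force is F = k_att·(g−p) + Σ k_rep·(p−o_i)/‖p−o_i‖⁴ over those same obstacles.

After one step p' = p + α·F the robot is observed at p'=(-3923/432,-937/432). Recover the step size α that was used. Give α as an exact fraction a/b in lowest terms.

α = 1/4

F_att = 1·(g−p) = 1·(8,-13) = (8.0000,-13.0000)
o1: d²=100 > ρ²=30 → inactive
o2: d²=269 > ρ²=30 → inactive
o3: d²=18 ≤ ρ²=30; F_rep = 35·(-3,3)/18² = (-0.3241,0.3241)
F = F_att + ΣF_rep = (7.6759,-12.6759)
Δp = p'−p = (1.9190,-3.1690); α = Δx/Fx = (829/432) / (829/108) = 1/4
check: Δy/Fy = (-1369/432) / (-1369/108) = 1/4 ✓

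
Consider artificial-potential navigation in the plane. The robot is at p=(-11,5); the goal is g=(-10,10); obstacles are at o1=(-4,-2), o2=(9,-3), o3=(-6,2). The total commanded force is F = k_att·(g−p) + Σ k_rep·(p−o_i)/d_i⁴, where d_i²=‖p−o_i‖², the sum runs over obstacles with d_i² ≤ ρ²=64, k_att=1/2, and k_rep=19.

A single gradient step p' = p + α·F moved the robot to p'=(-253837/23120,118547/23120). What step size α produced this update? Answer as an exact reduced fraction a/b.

α = 1/20

F_att = 1/2·(g−p) = 1/2·(1,5) = (0.5000,2.5000)
o1: d²=98 > ρ²=64 → inactive
o2: d²=464 > ρ²=64 → inactive
o3: d²=34 ≤ ρ²=64; F_rep = 19·(-5,3)/34² = (-0.0822,0.0493)
F = F_att + ΣF_rep = (0.4178,2.5493)
Δp = p'−p = (0.0209,0.1275); α = Δx/Fx = (483/23120) / (483/1156) = 1/20
check: Δy/Fy = (2947/23120) / (2947/1156) = 1/20 ✓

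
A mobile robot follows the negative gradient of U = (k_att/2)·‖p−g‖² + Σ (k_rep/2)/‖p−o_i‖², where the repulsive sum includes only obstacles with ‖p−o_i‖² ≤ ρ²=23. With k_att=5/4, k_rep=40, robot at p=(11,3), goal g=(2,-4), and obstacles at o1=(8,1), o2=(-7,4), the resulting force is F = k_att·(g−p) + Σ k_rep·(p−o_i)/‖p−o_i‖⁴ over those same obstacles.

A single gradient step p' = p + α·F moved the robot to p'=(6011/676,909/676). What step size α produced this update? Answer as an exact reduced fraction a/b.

F_att = 5/4·(g−p) = 5/4·(-9,-7) = (-11.2500,-8.7500)
o1: d²=13 ≤ ρ²=23; F_rep = 40·(3,2)/13² = (0.7101,0.4734)
o2: d²=325 > ρ²=23 → inactive
F = F_att + ΣF_rep = (-10.5399,-8.2766)
Δp = p'−p = (-2.1080,-1.6553); α = Δx/Fx = (-1425/676) / (-7125/676) = 1/5
check: Δy/Fy = (-1119/676) / (-5595/676) = 1/5 ✓

α = 1/5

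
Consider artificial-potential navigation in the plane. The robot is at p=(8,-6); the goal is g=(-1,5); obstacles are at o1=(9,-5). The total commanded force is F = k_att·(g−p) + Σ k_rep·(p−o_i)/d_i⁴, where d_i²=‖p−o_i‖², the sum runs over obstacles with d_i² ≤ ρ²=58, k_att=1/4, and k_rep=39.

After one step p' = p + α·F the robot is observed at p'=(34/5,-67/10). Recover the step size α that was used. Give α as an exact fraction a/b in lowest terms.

α = 1/10

F_att = 1/4·(g−p) = 1/4·(-9,11) = (-2.2500,2.7500)
o1: d²=2 ≤ ρ²=58; F_rep = 39·(-1,-1)/2² = (-9.7500,-9.7500)
F = F_att + ΣF_rep = (-12.0000,-7.0000)
Δp = p'−p = (-1.2000,-0.7000); α = Δx/Fx = (-6/5) / (-12) = 1/10
check: Δy/Fy = (-7/10) / (-7) = 1/10 ✓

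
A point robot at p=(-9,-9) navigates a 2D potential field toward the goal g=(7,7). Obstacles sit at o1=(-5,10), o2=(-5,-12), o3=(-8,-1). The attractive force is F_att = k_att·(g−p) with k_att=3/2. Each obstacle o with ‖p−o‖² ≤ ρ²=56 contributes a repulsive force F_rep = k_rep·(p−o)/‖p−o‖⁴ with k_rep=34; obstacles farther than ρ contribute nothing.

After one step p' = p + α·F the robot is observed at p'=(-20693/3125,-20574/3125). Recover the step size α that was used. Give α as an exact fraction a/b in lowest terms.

F_att = 3/2·(g−p) = 3/2·(16,16) = (24.0000,24.0000)
o1: d²=377 > ρ²=56 → inactive
o2: d²=25 ≤ ρ²=56; F_rep = 34·(-4,3)/25² = (-0.2176,0.1632)
o3: d²=65 > ρ²=56 → inactive
F = F_att + ΣF_rep = (23.7824,24.1632)
Δp = p'−p = (2.3782,2.4163); α = Δx/Fx = (7432/3125) / (14864/625) = 1/10
check: Δy/Fy = (7551/3125) / (15102/625) = 1/10 ✓

α = 1/10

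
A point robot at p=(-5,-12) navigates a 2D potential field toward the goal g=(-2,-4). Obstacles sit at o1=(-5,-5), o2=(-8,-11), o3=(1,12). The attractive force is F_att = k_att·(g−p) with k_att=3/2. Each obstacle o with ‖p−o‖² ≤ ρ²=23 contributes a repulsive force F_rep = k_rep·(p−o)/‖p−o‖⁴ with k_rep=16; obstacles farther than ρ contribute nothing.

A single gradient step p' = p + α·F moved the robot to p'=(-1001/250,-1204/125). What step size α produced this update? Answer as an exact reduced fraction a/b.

F_att = 3/2·(g−p) = 3/2·(3,8) = (4.5000,12.0000)
o1: d²=49 > ρ²=23 → inactive
o2: d²=10 ≤ ρ²=23; F_rep = 16·(3,-1)/10² = (0.4800,-0.1600)
o3: d²=612 > ρ²=23 → inactive
F = F_att + ΣF_rep = (4.9800,11.8400)
Δp = p'−p = (0.9960,2.3680); α = Δx/Fx = (249/250) / (249/50) = 1/5
check: Δy/Fy = (296/125) / (296/25) = 1/5 ✓

α = 1/5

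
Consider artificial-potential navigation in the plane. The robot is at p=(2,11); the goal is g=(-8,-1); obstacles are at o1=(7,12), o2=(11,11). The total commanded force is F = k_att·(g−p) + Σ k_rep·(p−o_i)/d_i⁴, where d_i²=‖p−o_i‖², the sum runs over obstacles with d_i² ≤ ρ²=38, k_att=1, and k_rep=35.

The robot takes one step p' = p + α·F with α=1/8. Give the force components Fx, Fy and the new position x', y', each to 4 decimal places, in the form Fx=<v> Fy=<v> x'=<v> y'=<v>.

Fx=-10.2589 Fy=-12.0518 x'=0.7176 y'=9.4935

F_att = 1·(g−p) = 1·(-10,-12) = (-10.0000,-12.0000)
o1: d²=26 ≤ ρ²=38; F_rep = 35·(-5,-1)/26² = (-0.2589,-0.0518)
o2: d²=81 > ρ²=38 → inactive
F = F_att + ΣF_rep = (-10.2589,-12.0518)
p' = p + 1/8·F = (0.7176,9.4935)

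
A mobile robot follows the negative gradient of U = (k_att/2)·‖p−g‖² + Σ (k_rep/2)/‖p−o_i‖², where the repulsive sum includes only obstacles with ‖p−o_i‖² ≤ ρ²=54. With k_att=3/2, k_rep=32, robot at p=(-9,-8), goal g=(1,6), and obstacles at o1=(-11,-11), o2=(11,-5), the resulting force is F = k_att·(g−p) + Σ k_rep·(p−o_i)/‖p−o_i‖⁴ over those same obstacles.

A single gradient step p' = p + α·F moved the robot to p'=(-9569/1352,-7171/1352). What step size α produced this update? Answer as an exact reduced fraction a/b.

F_att = 3/2·(g−p) = 3/2·(10,14) = (15.0000,21.0000)
o1: d²=13 ≤ ρ²=54; F_rep = 32·(2,3)/13² = (0.3787,0.5680)
o2: d²=409 > ρ²=54 → inactive
F = F_att + ΣF_rep = (15.3787,21.5680)
Δp = p'−p = (1.9223,2.6960); α = Δx/Fx = (2599/1352) / (2599/169) = 1/8
check: Δy/Fy = (3645/1352) / (3645/169) = 1/8 ✓

α = 1/8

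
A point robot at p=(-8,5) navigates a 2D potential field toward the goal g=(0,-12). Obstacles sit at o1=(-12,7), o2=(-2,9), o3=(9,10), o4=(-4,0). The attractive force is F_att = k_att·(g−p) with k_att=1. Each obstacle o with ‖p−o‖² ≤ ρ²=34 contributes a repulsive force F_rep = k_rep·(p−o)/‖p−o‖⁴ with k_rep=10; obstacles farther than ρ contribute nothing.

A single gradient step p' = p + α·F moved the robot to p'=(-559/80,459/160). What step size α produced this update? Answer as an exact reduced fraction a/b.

α = 1/8

F_att = 1·(g−p) = 1·(8,-17) = (8.0000,-17.0000)
o1: d²=20 ≤ ρ²=34; F_rep = 10·(4,-2)/20² = (0.1000,-0.0500)
o2: d²=52 > ρ²=34 → inactive
o3: d²=314 > ρ²=34 → inactive
o4: d²=41 > ρ²=34 → inactive
F = F_att + ΣF_rep = (8.1000,-17.0500)
Δp = p'−p = (1.0125,-2.1313); α = Δx/Fx = (81/80) / (81/10) = 1/8
check: Δy/Fy = (-341/160) / (-341/20) = 1/8 ✓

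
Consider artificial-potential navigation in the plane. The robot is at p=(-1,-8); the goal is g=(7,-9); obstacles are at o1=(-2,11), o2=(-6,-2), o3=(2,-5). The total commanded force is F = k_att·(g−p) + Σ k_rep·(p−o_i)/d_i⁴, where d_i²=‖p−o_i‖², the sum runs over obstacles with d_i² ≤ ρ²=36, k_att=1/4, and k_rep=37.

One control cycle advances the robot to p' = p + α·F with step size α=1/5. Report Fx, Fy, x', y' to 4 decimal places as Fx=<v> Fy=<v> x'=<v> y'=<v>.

Fx=1.6574 Fy=-0.5926 x'=-0.6685 y'=-8.1185

F_att = 1/4·(g−p) = 1/4·(8,-1) = (2.0000,-0.2500)
o1: d²=362 > ρ²=36 → inactive
o2: d²=61 > ρ²=36 → inactive
o3: d²=18 ≤ ρ²=36; F_rep = 37·(-3,-3)/18² = (-0.3426,-0.3426)
F = F_att + ΣF_rep = (1.6574,-0.5926)
p' = p + 1/5·F = (-0.6685,-8.1185)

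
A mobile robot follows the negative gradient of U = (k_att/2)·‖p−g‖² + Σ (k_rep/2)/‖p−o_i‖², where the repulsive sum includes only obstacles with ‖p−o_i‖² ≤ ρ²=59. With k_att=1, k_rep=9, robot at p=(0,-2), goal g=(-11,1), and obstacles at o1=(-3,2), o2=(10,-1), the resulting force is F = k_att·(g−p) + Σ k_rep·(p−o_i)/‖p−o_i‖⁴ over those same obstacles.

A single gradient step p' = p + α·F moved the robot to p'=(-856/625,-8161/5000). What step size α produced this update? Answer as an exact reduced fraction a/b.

F_att = 1·(g−p) = 1·(-11,3) = (-11.0000,3.0000)
o1: d²=25 ≤ ρ²=59; F_rep = 9·(3,-4)/25² = (0.0432,-0.0576)
o2: d²=101 > ρ²=59 → inactive
F = F_att + ΣF_rep = (-10.9568,2.9424)
Δp = p'−p = (-1.3696,0.3678); α = Δx/Fx = (-856/625) / (-6848/625) = 1/8
check: Δy/Fy = (1839/5000) / (1839/625) = 1/8 ✓

α = 1/8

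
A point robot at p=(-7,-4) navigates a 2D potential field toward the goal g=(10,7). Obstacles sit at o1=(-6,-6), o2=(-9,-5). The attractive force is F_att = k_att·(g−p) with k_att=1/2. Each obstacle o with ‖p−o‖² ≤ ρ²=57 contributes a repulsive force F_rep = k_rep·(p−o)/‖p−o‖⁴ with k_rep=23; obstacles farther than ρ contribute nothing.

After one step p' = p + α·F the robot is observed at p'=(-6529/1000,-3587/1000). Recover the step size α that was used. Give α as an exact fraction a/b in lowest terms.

α = 1/20

F_att = 1/2·(g−p) = 1/2·(17,11) = (8.5000,5.5000)
o1: d²=5 ≤ ρ²=57; F_rep = 23·(-1,2)/5² = (-0.9200,1.8400)
o2: d²=5 ≤ ρ²=57; F_rep = 23·(2,1)/5² = (1.8400,0.9200)
F = F_att + ΣF_rep = (9.4200,8.2600)
Δp = p'−p = (0.4710,0.4130); α = Δx/Fx = (471/1000) / (471/50) = 1/20
check: Δy/Fy = (413/1000) / (413/50) = 1/20 ✓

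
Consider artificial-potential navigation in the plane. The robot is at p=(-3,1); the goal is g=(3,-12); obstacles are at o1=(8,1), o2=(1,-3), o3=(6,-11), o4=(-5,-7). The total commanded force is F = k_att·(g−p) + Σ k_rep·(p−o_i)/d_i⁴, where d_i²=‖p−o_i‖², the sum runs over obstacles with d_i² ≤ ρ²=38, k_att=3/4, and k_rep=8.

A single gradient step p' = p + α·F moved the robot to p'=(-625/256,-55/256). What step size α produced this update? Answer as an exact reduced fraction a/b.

F_att = 3/4·(g−p) = 3/4·(6,-13) = (4.5000,-9.7500)
o1: d²=121 > ρ²=38 → inactive
o2: d²=32 ≤ ρ²=38; F_rep = 8·(-4,4)/32² = (-0.0312,0.0312)
o3: d²=225 > ρ²=38 → inactive
o4: d²=68 > ρ²=38 → inactive
F = F_att + ΣF_rep = (4.4688,-9.7188)
Δp = p'−p = (0.5586,-1.2148); α = Δx/Fx = (143/256) / (143/32) = 1/8
check: Δy/Fy = (-311/256) / (-311/32) = 1/8 ✓

α = 1/8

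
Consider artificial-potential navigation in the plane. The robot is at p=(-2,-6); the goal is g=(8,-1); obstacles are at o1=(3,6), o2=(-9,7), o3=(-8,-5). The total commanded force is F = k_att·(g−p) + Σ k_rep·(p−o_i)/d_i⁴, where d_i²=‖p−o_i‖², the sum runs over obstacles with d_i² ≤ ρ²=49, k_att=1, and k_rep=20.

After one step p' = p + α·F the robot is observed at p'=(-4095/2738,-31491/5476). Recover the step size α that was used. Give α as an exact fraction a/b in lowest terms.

α = 1/20

F_att = 1·(g−p) = 1·(10,5) = (10.0000,5.0000)
o1: d²=169 > ρ²=49 → inactive
o2: d²=218 > ρ²=49 → inactive
o3: d²=37 ≤ ρ²=49; F_rep = 20·(6,-1)/37² = (0.0877,-0.0146)
F = F_att + ΣF_rep = (10.0877,4.9854)
Δp = p'−p = (0.5044,0.2493); α = Δx/Fx = (1381/2738) / (13810/1369) = 1/20
check: Δy/Fy = (1365/5476) / (6825/1369) = 1/20 ✓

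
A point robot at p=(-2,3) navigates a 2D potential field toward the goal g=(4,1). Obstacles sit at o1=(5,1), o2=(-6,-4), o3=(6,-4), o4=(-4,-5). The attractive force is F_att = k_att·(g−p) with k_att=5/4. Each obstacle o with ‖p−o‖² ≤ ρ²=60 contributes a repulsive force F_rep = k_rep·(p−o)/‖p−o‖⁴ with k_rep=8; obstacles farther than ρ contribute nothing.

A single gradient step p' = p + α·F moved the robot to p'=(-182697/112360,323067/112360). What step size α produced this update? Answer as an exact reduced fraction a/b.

α = 1/20

F_att = 5/4·(g−p) = 5/4·(6,-2) = (7.5000,-2.5000)
o1: d²=53 ≤ ρ²=60; F_rep = 8·(-7,2)/53² = (-0.0199,0.0057)
o2: d²=65 > ρ²=60 → inactive
o3: d²=113 > ρ²=60 → inactive
o4: d²=68 > ρ²=60 → inactive
F = F_att + ΣF_rep = (7.4801,-2.4943)
Δp = p'−p = (0.3740,-0.1247); α = Δx/Fx = (42023/112360) / (42023/5618) = 1/20
check: Δy/Fy = (-14013/112360) / (-14013/5618) = 1/20 ✓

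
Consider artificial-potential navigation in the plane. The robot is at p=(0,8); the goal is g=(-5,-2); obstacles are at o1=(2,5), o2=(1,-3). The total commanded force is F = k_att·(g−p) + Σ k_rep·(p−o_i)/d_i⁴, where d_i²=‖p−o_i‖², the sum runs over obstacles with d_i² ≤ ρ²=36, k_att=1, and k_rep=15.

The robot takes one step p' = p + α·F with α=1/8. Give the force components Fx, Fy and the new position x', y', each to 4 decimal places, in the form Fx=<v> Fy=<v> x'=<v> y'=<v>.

F_att = 1·(g−p) = 1·(-5,-10) = (-5.0000,-10.0000)
o1: d²=13 ≤ ρ²=36; F_rep = 15·(-2,3)/13² = (-0.1775,0.2663)
o2: d²=122 > ρ²=36 → inactive
F = F_att + ΣF_rep = (-5.1775,-9.7337)
p' = p + 1/8·F = (-0.6472,6.7833)

Fx=-5.1775 Fy=-9.7337 x'=-0.6472 y'=6.7833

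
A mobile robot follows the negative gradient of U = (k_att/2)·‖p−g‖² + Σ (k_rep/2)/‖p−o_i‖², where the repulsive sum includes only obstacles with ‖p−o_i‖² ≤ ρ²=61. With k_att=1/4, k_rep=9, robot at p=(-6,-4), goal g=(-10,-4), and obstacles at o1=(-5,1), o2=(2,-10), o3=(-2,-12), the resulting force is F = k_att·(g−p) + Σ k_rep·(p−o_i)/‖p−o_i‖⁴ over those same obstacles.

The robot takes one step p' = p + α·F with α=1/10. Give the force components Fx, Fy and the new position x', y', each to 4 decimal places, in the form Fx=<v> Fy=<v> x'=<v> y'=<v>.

Fx=-1.0133 Fy=-0.0666 x'=-6.1013 y'=-4.0067

F_att = 1/4·(g−p) = 1/4·(-4,0) = (-1.0000,0.0000)
o1: d²=26 ≤ ρ²=61; F_rep = 9·(-1,-5)/26² = (-0.0133,-0.0666)
o2: d²=100 > ρ²=61 → inactive
o3: d²=80 > ρ²=61 → inactive
F = F_att + ΣF_rep = (-1.0133,-0.0666)
p' = p + 1/10·F = (-6.1013,-4.0067)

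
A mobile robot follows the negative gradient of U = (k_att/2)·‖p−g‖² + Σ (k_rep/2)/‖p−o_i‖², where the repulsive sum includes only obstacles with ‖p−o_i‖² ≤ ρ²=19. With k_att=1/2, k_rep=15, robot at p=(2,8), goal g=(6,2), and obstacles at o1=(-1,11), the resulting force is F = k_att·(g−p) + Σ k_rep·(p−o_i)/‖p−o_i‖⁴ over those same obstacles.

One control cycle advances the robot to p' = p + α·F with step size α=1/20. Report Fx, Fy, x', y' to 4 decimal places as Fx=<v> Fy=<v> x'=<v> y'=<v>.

Fx=2.1389 Fy=-3.1389 x'=2.1069 y'=7.8431

F_att = 1/2·(g−p) = 1/2·(4,-6) = (2.0000,-3.0000)
o1: d²=18 ≤ ρ²=19; F_rep = 15·(3,-3)/18² = (0.1389,-0.1389)
F = F_att + ΣF_rep = (2.1389,-3.1389)
p' = p + 1/20·F = (2.1069,7.8431)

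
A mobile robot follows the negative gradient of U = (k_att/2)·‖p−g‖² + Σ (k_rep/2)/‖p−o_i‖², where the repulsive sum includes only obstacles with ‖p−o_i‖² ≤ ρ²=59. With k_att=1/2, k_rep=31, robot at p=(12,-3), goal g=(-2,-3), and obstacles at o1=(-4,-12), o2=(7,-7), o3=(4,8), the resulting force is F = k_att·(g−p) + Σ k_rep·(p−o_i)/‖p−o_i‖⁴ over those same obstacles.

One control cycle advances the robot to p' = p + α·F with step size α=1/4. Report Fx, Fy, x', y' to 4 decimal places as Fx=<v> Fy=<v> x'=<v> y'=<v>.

F_att = 1/2·(g−p) = 1/2·(-14,0) = (-7.0000,0.0000)
o1: d²=337 > ρ²=59 → inactive
o2: d²=41 ≤ ρ²=59; F_rep = 31·(5,4)/41² = (0.0922,0.0738)
o3: d²=185 > ρ²=59 → inactive
F = F_att + ΣF_rep = (-6.9078,0.0738)
p' = p + 1/4·F = (10.2731,-2.9816)

Fx=-6.9078 Fy=0.0738 x'=10.2731 y'=-2.9816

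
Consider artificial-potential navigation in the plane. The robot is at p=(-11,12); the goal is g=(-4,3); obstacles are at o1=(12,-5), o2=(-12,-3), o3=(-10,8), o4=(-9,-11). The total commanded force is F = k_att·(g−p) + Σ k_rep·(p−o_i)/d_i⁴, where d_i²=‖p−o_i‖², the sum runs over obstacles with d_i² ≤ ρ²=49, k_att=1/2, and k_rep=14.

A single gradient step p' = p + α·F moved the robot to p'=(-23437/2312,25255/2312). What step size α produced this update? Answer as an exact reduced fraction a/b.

α = 1/4

F_att = 1/2·(g−p) = 1/2·(7,-9) = (3.5000,-4.5000)
o1: d²=818 > ρ²=49 → inactive
o2: d²=226 > ρ²=49 → inactive
o3: d²=17 ≤ ρ²=49; F_rep = 14·(-1,4)/17² = (-0.0484,0.1938)
o4: d²=533 > ρ²=49 → inactive
F = F_att + ΣF_rep = (3.4516,-4.3062)
Δp = p'−p = (0.8629,-1.0766); α = Δx/Fx = (1995/2312) / (1995/578) = 1/4
check: Δy/Fy = (-2489/2312) / (-2489/578) = 1/4 ✓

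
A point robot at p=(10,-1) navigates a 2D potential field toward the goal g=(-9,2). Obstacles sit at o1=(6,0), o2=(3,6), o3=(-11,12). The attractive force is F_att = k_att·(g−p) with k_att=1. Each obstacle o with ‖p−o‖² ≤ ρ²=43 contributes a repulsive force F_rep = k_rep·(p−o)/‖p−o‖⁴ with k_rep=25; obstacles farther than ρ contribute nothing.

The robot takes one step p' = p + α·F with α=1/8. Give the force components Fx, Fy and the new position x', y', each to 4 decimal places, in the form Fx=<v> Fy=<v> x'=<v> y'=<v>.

F_att = 1·(g−p) = 1·(-19,3) = (-19.0000,3.0000)
o1: d²=17 ≤ ρ²=43; F_rep = 25·(4,-1)/17² = (0.3460,-0.0865)
o2: d²=98 > ρ²=43 → inactive
o3: d²=610 > ρ²=43 → inactive
F = F_att + ΣF_rep = (-18.6540,2.9135)
p' = p + 1/8·F = (7.6683,-0.6358)

Fx=-18.6540 Fy=2.9135 x'=7.6683 y'=-0.6358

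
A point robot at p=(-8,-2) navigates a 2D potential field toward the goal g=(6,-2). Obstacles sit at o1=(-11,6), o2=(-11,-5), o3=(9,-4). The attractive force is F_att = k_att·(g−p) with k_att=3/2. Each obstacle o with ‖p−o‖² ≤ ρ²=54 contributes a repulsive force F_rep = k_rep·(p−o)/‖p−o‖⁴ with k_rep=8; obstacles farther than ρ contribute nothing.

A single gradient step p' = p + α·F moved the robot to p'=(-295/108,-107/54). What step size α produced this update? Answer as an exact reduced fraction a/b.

F_att = 3/2·(g−p) = 3/2·(14,0) = (21.0000,0.0000)
o1: d²=73 > ρ²=54 → inactive
o2: d²=18 ≤ ρ²=54; F_rep = 8·(3,3)/18² = (0.0741,0.0741)
o3: d²=293 > ρ²=54 → inactive
F = F_att + ΣF_rep = (21.0741,0.0741)
Δp = p'−p = (5.2685,0.0185); α = Δx/Fx = (569/108) / (569/27) = 1/4
check: Δy/Fy = (1/54) / (2/27) = 1/4 ✓

α = 1/4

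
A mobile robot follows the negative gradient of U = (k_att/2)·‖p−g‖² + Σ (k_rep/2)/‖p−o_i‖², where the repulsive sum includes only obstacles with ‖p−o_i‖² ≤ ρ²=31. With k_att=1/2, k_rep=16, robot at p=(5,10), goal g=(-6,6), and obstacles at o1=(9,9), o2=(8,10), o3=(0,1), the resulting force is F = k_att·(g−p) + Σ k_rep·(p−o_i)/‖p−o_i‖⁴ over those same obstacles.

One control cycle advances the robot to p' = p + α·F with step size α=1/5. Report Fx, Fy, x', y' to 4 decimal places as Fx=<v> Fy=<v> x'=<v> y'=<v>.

F_att = 1/2·(g−p) = 1/2·(-11,-4) = (-5.5000,-2.0000)
o1: d²=17 ≤ ρ²=31; F_rep = 16·(-4,1)/17² = (-0.2215,0.0554)
o2: d²=9 ≤ ρ²=31; F_rep = 16·(-3,0)/9² = (-0.5926,0.0000)
o3: d²=106 > ρ²=31 → inactive
F = F_att + ΣF_rep = (-6.3140,-1.9446)
p' = p + 1/5·F = (3.7372,9.6111)

Fx=-6.3140 Fy=-1.9446 x'=3.7372 y'=9.6111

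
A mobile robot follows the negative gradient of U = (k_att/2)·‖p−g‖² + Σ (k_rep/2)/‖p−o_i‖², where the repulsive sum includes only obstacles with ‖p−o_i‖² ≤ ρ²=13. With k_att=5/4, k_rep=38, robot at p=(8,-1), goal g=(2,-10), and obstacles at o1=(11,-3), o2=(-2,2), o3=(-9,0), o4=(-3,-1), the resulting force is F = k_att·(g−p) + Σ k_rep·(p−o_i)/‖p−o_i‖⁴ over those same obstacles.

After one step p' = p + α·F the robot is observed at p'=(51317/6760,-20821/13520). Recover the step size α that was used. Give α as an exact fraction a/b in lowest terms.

α = 1/20

F_att = 5/4·(g−p) = 5/4·(-6,-9) = (-7.5000,-11.2500)
o1: d²=13 ≤ ρ²=13; F_rep = 38·(-3,2)/13² = (-0.6746,0.4497)
o2: d²=109 > ρ²=13 → inactive
o3: d²=290 > ρ²=13 → inactive
o4: d²=121 > ρ²=13 → inactive
F = F_att + ΣF_rep = (-8.1746,-10.8003)
Δp = p'−p = (-0.4087,-0.5400); α = Δx/Fx = (-2763/6760) / (-2763/338) = 1/20
check: Δy/Fy = (-7301/13520) / (-7301/676) = 1/20 ✓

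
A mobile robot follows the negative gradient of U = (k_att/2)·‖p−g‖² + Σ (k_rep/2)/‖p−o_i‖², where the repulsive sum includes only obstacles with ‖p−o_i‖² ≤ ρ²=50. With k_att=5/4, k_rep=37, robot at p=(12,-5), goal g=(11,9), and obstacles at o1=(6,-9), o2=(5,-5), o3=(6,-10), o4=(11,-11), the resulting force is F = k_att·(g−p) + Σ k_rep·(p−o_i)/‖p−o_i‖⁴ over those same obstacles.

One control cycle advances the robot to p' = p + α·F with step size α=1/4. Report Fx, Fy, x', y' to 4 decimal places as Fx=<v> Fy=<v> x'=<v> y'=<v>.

Fx=-1.1151 Fy=17.6622 x'=11.7212 y'=-0.5845

F_att = 5/4·(g−p) = 5/4·(-1,14) = (-1.2500,17.5000)
o1: d²=52 > ρ²=50 → inactive
o2: d²=49 ≤ ρ²=50; F_rep = 37·(7,0)/49² = (0.1079,0.0000)
o3: d²=61 > ρ²=50 → inactive
o4: d²=37 ≤ ρ²=50; F_rep = 37·(1,6)/37² = (0.0270,0.1622)
F = F_att + ΣF_rep = (-1.1151,17.6622)
p' = p + 1/4·F = (11.7212,-0.5845)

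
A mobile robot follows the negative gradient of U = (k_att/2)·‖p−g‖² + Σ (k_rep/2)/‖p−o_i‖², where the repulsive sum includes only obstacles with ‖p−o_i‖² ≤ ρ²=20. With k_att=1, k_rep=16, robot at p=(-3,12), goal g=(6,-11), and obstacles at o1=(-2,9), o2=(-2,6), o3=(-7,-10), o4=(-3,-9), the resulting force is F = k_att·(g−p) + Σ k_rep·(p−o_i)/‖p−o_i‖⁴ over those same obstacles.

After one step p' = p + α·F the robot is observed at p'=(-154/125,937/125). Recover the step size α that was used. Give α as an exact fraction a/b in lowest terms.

α = 1/5

F_att = 1·(g−p) = 1·(9,-23) = (9.0000,-23.0000)
o1: d²=10 ≤ ρ²=20; F_rep = 16·(-1,3)/10² = (-0.1600,0.4800)
o2: d²=37 > ρ²=20 → inactive
o3: d²=500 > ρ²=20 → inactive
o4: d²=441 > ρ²=20 → inactive
F = F_att + ΣF_rep = (8.8400,-22.5200)
Δp = p'−p = (1.7680,-4.5040); α = Δx/Fx = (221/125) / (221/25) = 1/5
check: Δy/Fy = (-563/125) / (-563/25) = 1/5 ✓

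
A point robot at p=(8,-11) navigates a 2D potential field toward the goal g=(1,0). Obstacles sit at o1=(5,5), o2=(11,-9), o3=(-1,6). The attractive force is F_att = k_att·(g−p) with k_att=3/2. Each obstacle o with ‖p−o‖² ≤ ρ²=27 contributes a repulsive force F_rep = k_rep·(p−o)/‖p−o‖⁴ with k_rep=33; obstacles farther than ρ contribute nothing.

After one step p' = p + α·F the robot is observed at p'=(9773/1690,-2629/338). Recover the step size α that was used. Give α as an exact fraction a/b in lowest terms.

F_att = 3/2·(g−p) = 3/2·(-7,11) = (-10.5000,16.5000)
o1: d²=265 > ρ²=27 → inactive
o2: d²=13 ≤ ρ²=27; F_rep = 33·(-3,-2)/13² = (-0.5858,-0.3905)
o3: d²=370 > ρ²=27 → inactive
F = F_att + ΣF_rep = (-11.0858,16.1095)
Δp = p'−p = (-2.2172,3.2219); α = Δx/Fx = (-3747/1690) / (-3747/338) = 1/5
check: Δy/Fy = (1089/338) / (5445/338) = 1/5 ✓

α = 1/5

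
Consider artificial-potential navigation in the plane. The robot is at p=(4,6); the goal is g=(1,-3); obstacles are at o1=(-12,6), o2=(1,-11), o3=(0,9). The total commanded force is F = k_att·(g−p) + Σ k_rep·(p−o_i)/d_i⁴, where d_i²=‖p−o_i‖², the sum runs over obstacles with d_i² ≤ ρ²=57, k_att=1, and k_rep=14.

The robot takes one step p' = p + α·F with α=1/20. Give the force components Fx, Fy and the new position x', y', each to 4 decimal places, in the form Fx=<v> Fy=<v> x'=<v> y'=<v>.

Fx=-2.9104 Fy=-9.0672 x'=3.8545 y'=5.5466

F_att = 1·(g−p) = 1·(-3,-9) = (-3.0000,-9.0000)
o1: d²=256 > ρ²=57 → inactive
o2: d²=298 > ρ²=57 → inactive
o3: d²=25 ≤ ρ²=57; F_rep = 14·(4,-3)/25² = (0.0896,-0.0672)
F = F_att + ΣF_rep = (-2.9104,-9.0672)
p' = p + 1/20·F = (3.8545,5.5466)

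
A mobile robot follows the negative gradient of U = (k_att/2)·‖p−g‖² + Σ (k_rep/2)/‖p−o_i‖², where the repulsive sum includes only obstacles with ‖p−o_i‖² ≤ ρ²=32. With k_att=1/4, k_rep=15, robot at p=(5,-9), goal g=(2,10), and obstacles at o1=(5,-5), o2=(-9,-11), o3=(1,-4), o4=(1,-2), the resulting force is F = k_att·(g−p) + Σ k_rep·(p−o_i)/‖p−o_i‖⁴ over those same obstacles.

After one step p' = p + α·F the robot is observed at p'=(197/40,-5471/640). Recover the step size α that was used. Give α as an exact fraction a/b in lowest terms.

F_att = 1/4·(g−p) = 1/4·(-3,19) = (-0.7500,4.7500)
o1: d²=16 ≤ ρ²=32; F_rep = 15·(0,-4)/16² = (0.0000,-0.2344)
o2: d²=200 > ρ²=32 → inactive
o3: d²=41 > ρ²=32 → inactive
o4: d²=65 > ρ²=32 → inactive
F = F_att + ΣF_rep = (-0.7500,4.5156)
Δp = p'−p = (-0.0750,0.4516); α = Δx/Fx = (-3/40) / (-3/4) = 1/10
check: Δy/Fy = (289/640) / (289/64) = 1/10 ✓

α = 1/10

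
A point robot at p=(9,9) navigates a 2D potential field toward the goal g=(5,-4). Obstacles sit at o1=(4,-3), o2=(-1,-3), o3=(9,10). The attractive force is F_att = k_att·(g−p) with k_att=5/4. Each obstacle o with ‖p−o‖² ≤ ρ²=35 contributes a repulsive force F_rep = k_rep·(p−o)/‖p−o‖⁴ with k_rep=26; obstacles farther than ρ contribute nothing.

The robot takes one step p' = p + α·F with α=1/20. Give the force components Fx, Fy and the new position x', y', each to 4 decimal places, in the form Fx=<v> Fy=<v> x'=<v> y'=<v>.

F_att = 5/4·(g−p) = 5/4·(-4,-13) = (-5.0000,-16.2500)
o1: d²=169 > ρ²=35 → inactive
o2: d²=244 > ρ²=35 → inactive
o3: d²=1 ≤ ρ²=35; F_rep = 26·(0,-1)/1² = (0.0000,-26.0000)
F = F_att + ΣF_rep = (-5.0000,-42.2500)
p' = p + 1/20·F = (8.7500,6.8875)

Fx=-5.0000 Fy=-42.2500 x'=8.7500 y'=6.8875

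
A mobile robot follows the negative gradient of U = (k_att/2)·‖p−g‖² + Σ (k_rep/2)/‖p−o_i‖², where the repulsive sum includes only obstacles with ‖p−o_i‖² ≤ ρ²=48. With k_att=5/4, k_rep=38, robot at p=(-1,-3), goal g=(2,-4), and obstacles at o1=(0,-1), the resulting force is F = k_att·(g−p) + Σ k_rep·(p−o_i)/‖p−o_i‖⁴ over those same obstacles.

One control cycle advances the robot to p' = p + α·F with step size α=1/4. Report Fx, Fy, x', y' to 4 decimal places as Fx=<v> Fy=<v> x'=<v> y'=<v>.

Fx=2.2300 Fy=-4.2900 x'=-0.4425 y'=-4.0725

F_att = 5/4·(g−p) = 5/4·(3,-1) = (3.7500,-1.2500)
o1: d²=5 ≤ ρ²=48; F_rep = 38·(-1,-2)/5² = (-1.5200,-3.0400)
F = F_att + ΣF_rep = (2.2300,-4.2900)
p' = p + 1/4·F = (-0.4425,-4.0725)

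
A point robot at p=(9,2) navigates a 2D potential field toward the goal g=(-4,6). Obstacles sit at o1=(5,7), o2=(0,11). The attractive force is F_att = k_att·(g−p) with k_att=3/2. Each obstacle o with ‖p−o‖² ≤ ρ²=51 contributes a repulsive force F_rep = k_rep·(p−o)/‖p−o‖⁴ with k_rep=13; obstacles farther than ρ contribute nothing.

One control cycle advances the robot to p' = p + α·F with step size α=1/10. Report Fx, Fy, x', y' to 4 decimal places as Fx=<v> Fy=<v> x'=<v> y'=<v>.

F_att = 3/2·(g−p) = 3/2·(-13,4) = (-19.5000,6.0000)
o1: d²=41 ≤ ρ²=51; F_rep = 13·(4,-5)/41² = (0.0309,-0.0387)
o2: d²=162 > ρ²=51 → inactive
F = F_att + ΣF_rep = (-19.4691,5.9613)
p' = p + 1/10·F = (7.0531,2.5961)

Fx=-19.4691 Fy=5.9613 x'=7.0531 y'=2.5961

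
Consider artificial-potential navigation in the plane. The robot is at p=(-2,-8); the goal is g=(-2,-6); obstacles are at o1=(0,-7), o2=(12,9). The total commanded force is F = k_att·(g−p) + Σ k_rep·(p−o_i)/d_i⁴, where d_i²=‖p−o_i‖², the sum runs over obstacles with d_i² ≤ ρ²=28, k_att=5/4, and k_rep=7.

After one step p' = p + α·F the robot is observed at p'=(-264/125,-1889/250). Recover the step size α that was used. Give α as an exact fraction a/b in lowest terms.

F_att = 5/4·(g−p) = 5/4·(0,2) = (0.0000,2.5000)
o1: d²=5 ≤ ρ²=28; F_rep = 7·(-2,-1)/5² = (-0.5600,-0.2800)
o2: d²=485 > ρ²=28 → inactive
F = F_att + ΣF_rep = (-0.5600,2.2200)
Δp = p'−p = (-0.1120,0.4440); α = Δx/Fx = (-14/125) / (-14/25) = 1/5
check: Δy/Fy = (111/250) / (111/50) = 1/5 ✓

α = 1/5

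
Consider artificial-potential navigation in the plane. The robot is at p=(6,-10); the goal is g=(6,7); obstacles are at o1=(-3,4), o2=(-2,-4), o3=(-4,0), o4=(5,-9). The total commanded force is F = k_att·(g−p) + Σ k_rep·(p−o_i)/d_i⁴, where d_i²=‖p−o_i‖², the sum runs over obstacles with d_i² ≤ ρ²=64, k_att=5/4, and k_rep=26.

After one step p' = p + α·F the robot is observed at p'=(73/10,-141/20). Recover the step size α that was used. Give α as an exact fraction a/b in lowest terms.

F_att = 5/4·(g−p) = 5/4·(0,17) = (0.0000,21.2500)
o1: d²=277 > ρ²=64 → inactive
o2: d²=100 > ρ²=64 → inactive
o3: d²=200 > ρ²=64 → inactive
o4: d²=2 ≤ ρ²=64; F_rep = 26·(1,-1)/2² = (6.5000,-6.5000)
F = F_att + ΣF_rep = (6.5000,14.7500)
Δp = p'−p = (1.3000,2.9500); α = Δx/Fx = (13/10) / (13/2) = 1/5
check: Δy/Fy = (59/20) / (59/4) = 1/5 ✓

α = 1/5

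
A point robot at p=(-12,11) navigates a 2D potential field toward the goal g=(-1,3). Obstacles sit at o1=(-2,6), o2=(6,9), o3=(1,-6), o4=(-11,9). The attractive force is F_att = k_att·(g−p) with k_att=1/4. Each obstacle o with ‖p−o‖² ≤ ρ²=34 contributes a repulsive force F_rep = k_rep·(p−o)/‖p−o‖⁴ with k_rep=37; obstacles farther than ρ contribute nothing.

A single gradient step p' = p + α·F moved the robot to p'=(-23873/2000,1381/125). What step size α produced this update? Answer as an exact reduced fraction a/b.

F_att = 1/4·(g−p) = 1/4·(11,-8) = (2.7500,-2.0000)
o1: d²=125 > ρ²=34 → inactive
o2: d²=328 > ρ²=34 → inactive
o3: d²=458 > ρ²=34 → inactive
o4: d²=5 ≤ ρ²=34; F_rep = 37·(-1,2)/5² = (-1.4800,2.9600)
F = F_att + ΣF_rep = (1.2700,0.9600)
Δp = p'−p = (0.0635,0.0480); α = Δx/Fx = (127/2000) / (127/100) = 1/20
check: Δy/Fy = (6/125) / (24/25) = 1/20 ✓

α = 1/20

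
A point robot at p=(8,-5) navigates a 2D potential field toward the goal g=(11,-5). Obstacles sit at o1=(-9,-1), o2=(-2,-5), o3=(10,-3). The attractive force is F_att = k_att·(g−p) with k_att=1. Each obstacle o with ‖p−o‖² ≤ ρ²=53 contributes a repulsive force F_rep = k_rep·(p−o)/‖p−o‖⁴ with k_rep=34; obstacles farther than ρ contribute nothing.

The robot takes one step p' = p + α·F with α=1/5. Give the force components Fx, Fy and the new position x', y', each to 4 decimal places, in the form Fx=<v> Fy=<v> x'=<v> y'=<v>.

Fx=1.9375 Fy=-1.0625 x'=8.3875 y'=-5.2125

F_att = 1·(g−p) = 1·(3,0) = (3.0000,0.0000)
o1: d²=305 > ρ²=53 → inactive
o2: d²=100 > ρ²=53 → inactive
o3: d²=8 ≤ ρ²=53; F_rep = 34·(-2,-2)/8² = (-1.0625,-1.0625)
F = F_att + ΣF_rep = (1.9375,-1.0625)
p' = p + 1/5·F = (8.3875,-5.2125)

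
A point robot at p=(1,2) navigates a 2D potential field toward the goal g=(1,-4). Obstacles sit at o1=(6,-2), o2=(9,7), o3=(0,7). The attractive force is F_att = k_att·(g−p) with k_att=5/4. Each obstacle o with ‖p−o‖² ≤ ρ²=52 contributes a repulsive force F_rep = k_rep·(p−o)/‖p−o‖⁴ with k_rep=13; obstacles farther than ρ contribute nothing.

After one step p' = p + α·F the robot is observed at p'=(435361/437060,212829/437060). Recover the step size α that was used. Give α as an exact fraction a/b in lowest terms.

F_att = 5/4·(g−p) = 5/4·(0,-6) = (0.0000,-7.5000)
o1: d²=41 ≤ ρ²=52; F_rep = 13·(-5,4)/41² = (-0.0387,0.0309)
o2: d²=89 > ρ²=52 → inactive
o3: d²=26 ≤ ρ²=52; F_rep = 13·(1,-5)/26² = (0.0192,-0.0962)
F = F_att + ΣF_rep = (-0.0194,-7.5652)
Δp = p'−p = (-0.0039,-1.5130); α = Δx/Fx = (-1699/437060) / (-1699/87412) = 1/5
check: Δy/Fy = (-661291/437060) / (-661291/87412) = 1/5 ✓

α = 1/5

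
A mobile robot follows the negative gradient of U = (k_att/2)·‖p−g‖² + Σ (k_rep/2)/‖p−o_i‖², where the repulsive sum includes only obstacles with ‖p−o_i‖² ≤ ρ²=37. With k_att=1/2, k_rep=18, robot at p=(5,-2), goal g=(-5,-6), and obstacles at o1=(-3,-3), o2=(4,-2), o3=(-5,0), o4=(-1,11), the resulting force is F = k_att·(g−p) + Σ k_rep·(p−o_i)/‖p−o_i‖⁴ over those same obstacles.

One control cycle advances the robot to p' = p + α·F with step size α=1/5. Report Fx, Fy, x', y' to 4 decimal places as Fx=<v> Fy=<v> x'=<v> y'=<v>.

F_att = 1/2·(g−p) = 1/2·(-10,-4) = (-5.0000,-2.0000)
o1: d²=65 > ρ²=37 → inactive
o2: d²=1 ≤ ρ²=37; F_rep = 18·(1,0)/1² = (18.0000,0.0000)
o3: d²=104 > ρ²=37 → inactive
o4: d²=205 > ρ²=37 → inactive
F = F_att + ΣF_rep = (13.0000,-2.0000)
p' = p + 1/5·F = (7.6000,-2.4000)

Fx=13.0000 Fy=-2.0000 x'=7.6000 y'=-2.4000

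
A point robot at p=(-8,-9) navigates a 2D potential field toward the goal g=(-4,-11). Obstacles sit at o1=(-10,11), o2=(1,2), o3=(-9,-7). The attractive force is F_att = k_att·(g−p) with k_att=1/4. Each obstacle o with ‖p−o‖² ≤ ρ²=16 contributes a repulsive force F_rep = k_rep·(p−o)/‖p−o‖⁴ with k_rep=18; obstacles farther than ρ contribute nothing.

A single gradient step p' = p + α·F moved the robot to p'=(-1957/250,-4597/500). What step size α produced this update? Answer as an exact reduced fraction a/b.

α = 1/10

F_att = 1/4·(g−p) = 1/4·(4,-2) = (1.0000,-0.5000)
o1: d²=404 > ρ²=16 → inactive
o2: d²=202 > ρ²=16 → inactive
o3: d²=5 ≤ ρ²=16; F_rep = 18·(1,-2)/5² = (0.7200,-1.4400)
F = F_att + ΣF_rep = (1.7200,-1.9400)
Δp = p'−p = (0.1720,-0.1940); α = Δx/Fx = (43/250) / (43/25) = 1/10
check: Δy/Fy = (-97/500) / (-97/50) = 1/10 ✓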